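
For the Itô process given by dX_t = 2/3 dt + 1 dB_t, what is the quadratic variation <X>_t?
<X>_t = t

For an Itô process dX_t = a(t) dt + b(t) dB_t, the quadratic variation is <X>_t = int_0^t b(s)^2 ds (the drift term does not contribute). Here b(s) = 1, so
  b(s)^2 = 1.
Integrating from 0 to t:
  <X>_t = int_0^t (1) ds = t.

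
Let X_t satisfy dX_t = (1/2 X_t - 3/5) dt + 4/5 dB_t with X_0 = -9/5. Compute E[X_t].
E[X_t] = 6/5 - 3*exp(t/2)

Taking expectations and using E[dB_t] = 0, the mean m(t) = E[X_t] satisfies the ODE m'(t) = a m(t) + b with m(0) = x_0. With a = 1/2, b = -3/5, x_0 = -9/5, the solution is
  m(t) = x_0 * exp(a t) + (b/a) * (exp(a t) - 1)
       = (-9/5) * exp((1/2) t) + ((-3/5)/(1/2)) * (exp((1/2) t) - 1)
       = 6/5 - 3*exp(t/2).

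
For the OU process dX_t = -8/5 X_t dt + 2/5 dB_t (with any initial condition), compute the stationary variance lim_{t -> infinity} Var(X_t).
lim Var(X_t) = 1/20

The OU SDE dX = -theta X dt + sigma dB admits the integrating factor exp(theta t): d(exp(theta t) X_t) = sigma exp(theta t) dB_t. Integrating from 0 to t gives X_t = x_0 * exp(-theta t) + sigma * int_0^t exp(-theta (t-s)) dB_s for any initial x_0. The Itô integral has variance (by the Itô isometry) sigma^2 * int_0^t exp(-2 theta (t - s)) ds = sigma^2 * (1 - exp(-2 theta t)) / (2 theta), independent of x_0.
With theta = 8/5, sigma = 2/5:
  Var(X_t) = (2/5)^2 * (1 - exp(-2*8/5 t)) / (2 * 8/5) = 1/20 - exp(-16*t/5)/20.
As t -> infinity, exp(-2*8/5 t) -> 0, so the stationary variance is sigma^2 / (2 theta) = 1/20.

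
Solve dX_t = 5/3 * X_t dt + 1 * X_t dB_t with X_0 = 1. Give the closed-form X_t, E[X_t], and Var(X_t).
X_t = 1 * exp((7/6) t + (1) B_t); E[X_t] = exp(5*t/3); Var(X_t) = (exp(t) - 1)*exp(10*t/3)

For GBM dX = mu X dt + sigma X dB with X_0 = x_0, apply Itô to Y = log X: dY = (mu - sigma^2/2) dt + sigma dB, so Y_t = log(x_0) + (mu - sigma^2/2) t + sigma B_t and hence X_t = x_0 * exp((mu - sigma^2/2) t + sigma B_t).
With mu = 5/3, sigma = 1, x_0 = 1, this gives:
  X_t = 1 * exp((7/6) * t + (1) * B_t).
Since sigma*B_t ~ Normal(0, sigma^2 t), E[exp(sigma*B_t)] = exp(sigma^2 t / 2); so E[X_t] = x_0 * exp((mu - sigma^2/2) t) * exp(sigma^2 t / 2) = x_0 * exp(mu t) = exp(5*t/3).
Var(X_t) = E[X_t^2] - (E[X_t])^2 = x_0^2 * exp(2 mu t) * (exp(sigma^2 t) - 1) = (exp(t) - 1)*exp(10*t/3).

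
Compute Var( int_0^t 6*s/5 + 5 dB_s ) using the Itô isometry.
Var = t*(12*t^2 + 150*t + 625)/25

The Itô integral of a deterministic integrand f(s) has mean 0 because each increment f(s) * (B_{s+ds} - B_s) has mean 0. By the Itô isometry:
  Var( int_0^t f(s) dB_s ) = E[ (int_0^t f(s) dB_s)^2 ] = int_0^t f(s)^2 ds.
Here f(s) = 6*s/5 + 5, so f(s)^2 = (6*s + 25)^2/25. Integrate:
  int_0^t ((6*s + 25)^2/25) ds = t*(12*t^2 + 150*t + 625)/25.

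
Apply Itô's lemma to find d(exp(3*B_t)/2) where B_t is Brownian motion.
d(exp(3*B_t)/2) = (9*exp(3*B_t)/4) dt + (3*exp(3*B_t)/2) dB_t

Itô's formula for f(B_t) gives d f(B_t) = f'(B_t) dB_t + (1/2) f''(B_t) dt. Compute derivatives of f(x) = exp(3*x)/2:
  f'(x)  = 3*exp(3*x)/2
  f''(x) = 9*exp(3*x)/2
Substitute x = B_t and multiply the f'' term by 1/2:
  drift     = (1/2) * (9*exp(3*x)/2) evaluated at B_t = 9*exp(3*B_t)/4
  diffusion = (3*exp(3*x)/2) evaluated at B_t = 3*exp(3*B_t)/2
Therefore d(exp(3*B_t)/2) = (9*exp(3*B_t)/4) dt + (3*exp(3*B_t)/2) dB_t.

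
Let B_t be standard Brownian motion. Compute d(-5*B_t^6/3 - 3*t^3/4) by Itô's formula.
d(-5*B_t^6/3 - 3*t^3/4) = (-25*B_t^4 - 9*t^2/4) dt + (-10*B_t^5) dB_t

Itô's formula for f(t, x): d f(t, B_t) = (f_t + (1/2) f_xx) dt + f_x dB_t. Compute partials of f(t, x) = -3*t^3/4 - 5*x^6/3:
  f_t(t,x)  = -9*t^2/4
  f_x(t,x)  = -10*x^5
  f_xx(t,x) = -50*x^4
Assemble drift = f_t + (1/2) f_xx = -9*t^2/4 - 25*x^4 and diffusion = f_x = -10*x^5. Substituting x = B_t:
  d(-5*B_t^6/3 - 3*t^3/4) = (-25*B_t^4 - 9*t^2/4) dt + (-10*B_t^5) dB_t.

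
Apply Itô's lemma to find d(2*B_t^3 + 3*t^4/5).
d(2*B_t^3 + 3*t^4/5) = (6*B_t + 12*t^3/5) dt + (6*B_t^2) dB_t

Itô's formula for f(t, x): d f(t, B_t) = (f_t + (1/2) f_xx) dt + f_x dB_t. Compute partials of f(t, x) = 3*t^4/5 + 2*x^3:
  f_t(t,x)  = 12*t^3/5
  f_x(t,x)  = 6*x^2
  f_xx(t,x) = 12*x
Assemble drift = f_t + (1/2) f_xx = 12*t^3/5 + 6*x and diffusion = f_x = 6*x^2. Substituting x = B_t:
  d(2*B_t^3 + 3*t^4/5) = (6*B_t + 12*t^3/5) dt + (6*B_t^2) dB_t.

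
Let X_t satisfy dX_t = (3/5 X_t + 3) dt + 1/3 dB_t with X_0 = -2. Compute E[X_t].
E[X_t] = 3*exp(3*t/5) - 5

Taking expectations and using E[dB_t] = 0, the mean m(t) = E[X_t] satisfies the ODE m'(t) = a m(t) + b with m(0) = x_0. With a = 3/5, b = 3, x_0 = -2, the solution is
  m(t) = x_0 * exp(a t) + (b/a) * (exp(a t) - 1)
       = (-2) * exp((3/5) t) + (3/(3/5)) * (exp((3/5) t) - 1)
       = 3*exp(3*t/5) - 5.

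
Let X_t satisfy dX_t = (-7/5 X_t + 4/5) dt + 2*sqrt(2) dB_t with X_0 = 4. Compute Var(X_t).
Var(X_t) = 20/7 - 20*exp(-14*t/5)/7

The variance V(t) = Var(X_t) satisfies V'(t) = 2 a V(t) + c^2 with V(0) = 0 (drift coefficient is linear in X, diffusion is constant). With a = -7/5, c = 2*sqrt(2), the solution is
  V(t) = (c^2 / (2 a)) * (exp(2 a t) - 1)
       = ((2*sqrt(2))^2 / (2*(-7/5))) * (exp((-14/5) t) - 1)
       = 20/7 - 20*exp(-14*t/5)/7.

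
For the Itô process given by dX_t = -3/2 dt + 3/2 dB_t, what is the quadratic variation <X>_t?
<X>_t = 9*t/4

For an Itô process dX_t = a(t) dt + b(t) dB_t, the quadratic variation is <X>_t = int_0^t b(s)^2 ds (the drift term does not contribute). Here b(s) = 3/2, so
  b(s)^2 = 9/4.
Integrating from 0 to t:
  <X>_t = int_0^t (9/4) ds = 9*t/4.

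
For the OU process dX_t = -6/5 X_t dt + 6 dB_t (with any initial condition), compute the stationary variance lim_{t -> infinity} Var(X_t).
lim Var(X_t) = 15

The OU SDE dX = -theta X dt + sigma dB admits the integrating factor exp(theta t): d(exp(theta t) X_t) = sigma exp(theta t) dB_t. Integrating from 0 to t gives X_t = x_0 * exp(-theta t) + sigma * int_0^t exp(-theta (t-s)) dB_s for any initial x_0. The Itô integral has variance (by the Itô isometry) sigma^2 * int_0^t exp(-2 theta (t - s)) ds = sigma^2 * (1 - exp(-2 theta t)) / (2 theta), independent of x_0.
With theta = 6/5, sigma = 6:
  Var(X_t) = (6)^2 * (1 - exp(-2*6/5 t)) / (2 * 6/5) = 15 - 15*exp(-12*t/5).
As t -> infinity, exp(-2*6/5 t) -> 0, so the stationary variance is sigma^2 / (2 theta) = 15.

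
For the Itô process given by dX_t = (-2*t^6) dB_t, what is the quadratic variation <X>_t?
<X>_t = 4*t^13/13

For an Itô process dX_t = a(t) dt + b(t) dB_t, the quadratic variation is <X>_t = int_0^t b(s)^2 ds (the drift term does not contribute). Here b(s) = -2*s^6, so
  b(s)^2 = 4*s^12.
Integrating from 0 to t:
  <X>_t = int_0^t (4*s^12) ds = 4*t^13/13.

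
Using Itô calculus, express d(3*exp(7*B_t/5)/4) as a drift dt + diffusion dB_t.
d(3*exp(7*B_t/5)/4) = (147*exp(7*B_t/5)/200) dt + (21*exp(7*B_t/5)/20) dB_t

Itô's formula for f(B_t) gives d f(B_t) = f'(B_t) dB_t + (1/2) f''(B_t) dt. Compute derivatives of f(x) = 3*exp(7*x/5)/4:
  f'(x)  = 21*exp(7*x/5)/20
  f''(x) = 147*exp(7*x/5)/100
Substitute x = B_t and multiply the f'' term by 1/2:
  drift     = (1/2) * (147*exp(7*x/5)/100) evaluated at B_t = 147*exp(7*B_t/5)/200
  diffusion = (21*exp(7*x/5)/20) evaluated at B_t = 21*exp(7*B_t/5)/20
Therefore d(3*exp(7*B_t/5)/4) = (147*exp(7*B_t/5)/200) dt + (21*exp(7*B_t/5)/20) dB_t.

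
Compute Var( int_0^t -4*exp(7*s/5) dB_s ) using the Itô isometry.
Var = 40*exp(14*t/5)/7 - 40/7

The Itô integral of a deterministic integrand f(s) has mean 0 because each increment f(s) * (B_{s+ds} - B_s) has mean 0. By the Itô isometry:
  Var( int_0^t f(s) dB_s ) = E[ (int_0^t f(s) dB_s)^2 ] = int_0^t f(s)^2 ds.
Here f(s) = -4*exp(7*s/5), so f(s)^2 = 16*exp(14*s/5). Integrate:
  int_0^t (16*exp(14*s/5)) ds = 40*exp(14*t/5)/7 - 40/7.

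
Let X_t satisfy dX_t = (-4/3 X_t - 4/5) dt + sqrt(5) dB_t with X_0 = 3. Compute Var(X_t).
Var(X_t) = 15/8 - 15*exp(-8*t/3)/8

The variance V(t) = Var(X_t) satisfies V'(t) = 2 a V(t) + c^2 with V(0) = 0 (drift coefficient is linear in X, diffusion is constant). With a = -4/3, c = sqrt(5), the solution is
  V(t) = (c^2 / (2 a)) * (exp(2 a t) - 1)
       = (sqrt(5)^2 / (2*(-4/3))) * (exp((-8/3) t) - 1)
       = 15/8 - 15*exp(-8*t/3)/8.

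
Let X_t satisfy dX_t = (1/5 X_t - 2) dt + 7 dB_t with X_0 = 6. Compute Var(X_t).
Var(X_t) = 245*exp(2*t/5)/2 - 245/2

The variance V(t) = Var(X_t) satisfies V'(t) = 2 a V(t) + c^2 with V(0) = 0 (drift coefficient is linear in X, diffusion is constant). With a = 1/5, c = 7, the solution is
  V(t) = (c^2 / (2 a)) * (exp(2 a t) - 1)
       = (7^2 / (2*(1/5))) * (exp((2/5) t) - 1)
       = 245*exp(2*t/5)/2 - 245/2.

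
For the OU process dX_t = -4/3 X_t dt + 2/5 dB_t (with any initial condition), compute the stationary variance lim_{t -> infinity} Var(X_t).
lim Var(X_t) = 3/50

The OU SDE dX = -theta X dt + sigma dB admits the integrating factor exp(theta t): d(exp(theta t) X_t) = sigma exp(theta t) dB_t. Integrating from 0 to t gives X_t = x_0 * exp(-theta t) + sigma * int_0^t exp(-theta (t-s)) dB_s for any initial x_0. The Itô integral has variance (by the Itô isometry) sigma^2 * int_0^t exp(-2 theta (t - s)) ds = sigma^2 * (1 - exp(-2 theta t)) / (2 theta), independent of x_0.
With theta = 4/3, sigma = 2/5:
  Var(X_t) = (2/5)^2 * (1 - exp(-2*4/3 t)) / (2 * 4/3) = 3/50 - 3*exp(-8*t/3)/50.
As t -> infinity, exp(-2*4/3 t) -> 0, so the stationary variance is sigma^2 / (2 theta) = 3/50.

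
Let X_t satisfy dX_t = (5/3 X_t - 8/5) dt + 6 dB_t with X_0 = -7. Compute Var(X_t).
Var(X_t) = 54*exp(10*t/3)/5 - 54/5

The variance V(t) = Var(X_t) satisfies V'(t) = 2 a V(t) + c^2 with V(0) = 0 (drift coefficient is linear in X, diffusion is constant). With a = 5/3, c = 6, the solution is
  V(t) = (c^2 / (2 a)) * (exp(2 a t) - 1)
       = (6^2 / (2*(5/3))) * (exp((10/3) t) - 1)
       = 54*exp(10*t/3)/5 - 54/5.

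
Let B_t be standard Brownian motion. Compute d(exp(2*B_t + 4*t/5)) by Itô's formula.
d(exp(2*B_t + 4*t/5)) = (14*exp(2*B_t + 4*t/5)/5) dt + (2*exp(2*B_t + 4*t/5)) dB_t

Itô's formula for f(t, x): d f(t, B_t) = (f_t + (1/2) f_xx) dt + f_x dB_t. Compute partials of f(t, x) = exp(4*t/5 + 2*x):
  f_t(t,x)  = 4*exp(4*t/5 + 2*x)/5
  f_x(t,x)  = 2*exp(4*t/5 + 2*x)
  f_xx(t,x) = 4*exp(4*t/5 + 2*x)
Assemble drift = f_t + (1/2) f_xx = 14*exp(4*t/5 + 2*x)/5 and diffusion = f_x = 2*exp(4*t/5 + 2*x). Substituting x = B_t:
  d(exp(2*B_t + 4*t/5)) = (14*exp(2*B_t + 4*t/5)/5) dt + (2*exp(2*B_t + 4*t/5)) dB_t.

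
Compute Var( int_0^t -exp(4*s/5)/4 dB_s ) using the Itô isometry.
Var = 5*exp(8*t/5)/128 - 5/128

The Itô integral of a deterministic integrand f(s) has mean 0 because each increment f(s) * (B_{s+ds} - B_s) has mean 0. By the Itô isometry:
  Var( int_0^t f(s) dB_s ) = E[ (int_0^t f(s) dB_s)^2 ] = int_0^t f(s)^2 ds.
Here f(s) = -exp(4*s/5)/4, so f(s)^2 = exp(8*s/5)/16. Integrate:
  int_0^t (exp(8*s/5)/16) ds = 5*exp(8*t/5)/128 - 5/128.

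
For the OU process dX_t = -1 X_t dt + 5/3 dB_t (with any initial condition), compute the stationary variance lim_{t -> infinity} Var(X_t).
lim Var(X_t) = 25/18

The OU SDE dX = -theta X dt + sigma dB admits the integrating factor exp(theta t): d(exp(theta t) X_t) = sigma exp(theta t) dB_t. Integrating from 0 to t gives X_t = x_0 * exp(-theta t) + sigma * int_0^t exp(-theta (t-s)) dB_s for any initial x_0. The Itô integral has variance (by the Itô isometry) sigma^2 * int_0^t exp(-2 theta (t - s)) ds = sigma^2 * (1 - exp(-2 theta t)) / (2 theta), independent of x_0.
With theta = 1, sigma = 5/3:
  Var(X_t) = (5/3)^2 * (1 - exp(-2*1 t)) / (2 * 1) = 25/18 - 25*exp(-2*t)/18.
As t -> infinity, exp(-2*1 t) -> 0, so the stationary variance is sigma^2 / (2 theta) = 25/18.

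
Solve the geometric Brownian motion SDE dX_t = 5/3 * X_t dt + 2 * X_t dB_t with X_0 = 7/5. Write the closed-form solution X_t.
X_t = 7/5 * exp((-1/3) * t + (2) * B_t)

For GBM dX = mu X dt + sigma X dB with X_0 = x_0, apply Itô to Y = log X: dY = (mu - sigma^2/2) dt + sigma dB, so Y_t = log(x_0) + (mu - sigma^2/2) t + sigma B_t and hence X_t = x_0 * exp((mu - sigma^2/2) t + sigma B_t).
With mu = 5/3, sigma = 2, x_0 = 7/5, this gives:
  X_t = 7/5 * exp((-1/3) * t + (2) * B_t).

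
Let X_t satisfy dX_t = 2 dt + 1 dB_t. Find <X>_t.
<X>_t = t

For an Itô process dX_t = a(t) dt + b(t) dB_t, the quadratic variation is <X>_t = int_0^t b(s)^2 ds (the drift term does not contribute). Here b(s) = 1, so
  b(s)^2 = 1.
Integrating from 0 to t:
  <X>_t = int_0^t (1) ds = t.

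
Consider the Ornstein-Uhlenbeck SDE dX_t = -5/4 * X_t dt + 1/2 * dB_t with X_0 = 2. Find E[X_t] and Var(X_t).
E[X_t] = 2*exp(-5*t/4); Var(X_t) = 1/10 - exp(-5*t/2)/10

The OU SDE dX = -theta X dt + sigma dB admits the integrating factor exp(theta t): d(exp(theta t) X_t) = sigma exp(theta t) dB_t. Integrating from 0 to t:
  X_t = x_0 * exp(-theta t) + sigma * int_0^t exp(-theta (t-s)) dB_s.
The Itô integral has mean 0 and (by the Itô isometry) variance sigma^2 * int_0^t exp(-2 theta (t - s)) ds = sigma^2 * (1 - exp(-2 theta t)) / (2 theta).
With theta = 5/4, sigma = 1/2, x_0 = 2:
  E[X_t] = 2 * exp(-5/4 t) = 2*exp(-5*t/4)
  Var(X_t) = (1/2)^2 * (1 - exp(-2*5/4 t)) / (2 * 5/4) = 1/10 - exp(-5*t/2)/10.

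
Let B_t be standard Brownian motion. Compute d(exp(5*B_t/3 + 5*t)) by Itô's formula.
d(exp(5*B_t/3 + 5*t)) = (115*exp(5*B_t/3 + 5*t)/18) dt + (5*exp(5*B_t/3 + 5*t)/3) dB_t

Itô's formula for f(t, x): d f(t, B_t) = (f_t + (1/2) f_xx) dt + f_x dB_t. Compute partials of f(t, x) = exp(5*t + 5*x/3):
  f_t(t,x)  = 5*exp(5*t + 5*x/3)
  f_x(t,x)  = 5*exp(5*t + 5*x/3)/3
  f_xx(t,x) = 25*exp(5*t + 5*x/3)/9
Assemble drift = f_t + (1/2) f_xx = 115*exp(5*t + 5*x/3)/18 and diffusion = f_x = 5*exp(5*t + 5*x/3)/3. Substituting x = B_t:
  d(exp(5*B_t/3 + 5*t)) = (115*exp(5*B_t/3 + 5*t)/18) dt + (5*exp(5*B_t/3 + 5*t)/3) dB_t.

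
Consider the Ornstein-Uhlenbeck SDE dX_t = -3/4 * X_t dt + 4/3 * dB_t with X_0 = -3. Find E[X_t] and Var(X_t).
E[X_t] = -3*exp(-3*t/4); Var(X_t) = 32/27 - 32*exp(-3*t/2)/27

The OU SDE dX = -theta X dt + sigma dB admits the integrating factor exp(theta t): d(exp(theta t) X_t) = sigma exp(theta t) dB_t. Integrating from 0 to t:
  X_t = x_0 * exp(-theta t) + sigma * int_0^t exp(-theta (t-s)) dB_s.
The Itô integral has mean 0 and (by the Itô isometry) variance sigma^2 * int_0^t exp(-2 theta (t - s)) ds = sigma^2 * (1 - exp(-2 theta t)) / (2 theta).
With theta = 3/4, sigma = 4/3, x_0 = -3:
  E[X_t] = -3 * exp(-3/4 t) = -3*exp(-3*t/4)
  Var(X_t) = (4/3)^2 * (1 - exp(-2*3/4 t)) / (2 * 3/4) = 32/27 - 32*exp(-3*t/2)/27.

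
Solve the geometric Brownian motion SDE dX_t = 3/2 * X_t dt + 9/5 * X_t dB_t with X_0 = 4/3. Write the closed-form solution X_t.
X_t = 4/3 * exp((-3/25) * t + (9/5) * B_t)

For GBM dX = mu X dt + sigma X dB with X_0 = x_0, apply Itô to Y = log X: dY = (mu - sigma^2/2) dt + sigma dB, so Y_t = log(x_0) + (mu - sigma^2/2) t + sigma B_t and hence X_t = x_0 * exp((mu - sigma^2/2) t + sigma B_t).
With mu = 3/2, sigma = 9/5, x_0 = 4/3, this gives:
  X_t = 4/3 * exp((-3/25) * t + (9/5) * B_t).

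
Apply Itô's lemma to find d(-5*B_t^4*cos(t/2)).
d(-5*B_t^4*cos(t/2)) = (5*B_t^2*(B_t^2*sin(t/2) - 12*cos(t/2))/2) dt + (-20*B_t^3*cos(t/2)) dB_t

Itô's formula for f(t, x): d f(t, B_t) = (f_t + (1/2) f_xx) dt + f_x dB_t. Compute partials of f(t, x) = -5*x^4*cos(t/2):
  f_t(t,x)  = 5*x^4*sin(t/2)/2
  f_x(t,x)  = -20*x^3*cos(t/2)
  f_xx(t,x) = -60*x^2*cos(t/2)
Assemble drift = f_t + (1/2) f_xx = 5*x^2*(x^2*sin(t/2) - 12*cos(t/2))/2 and diffusion = f_x = -20*x^3*cos(t/2). Substituting x = B_t:
  d(-5*B_t^4*cos(t/2)) = (5*B_t^2*(B_t^2*sin(t/2) - 12*cos(t/2))/2) dt + (-20*B_t^3*cos(t/2)) dB_t.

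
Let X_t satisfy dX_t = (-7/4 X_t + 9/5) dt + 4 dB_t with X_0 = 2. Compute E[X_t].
E[X_t] = 36/35 + 34*exp(-7*t/4)/35

Taking expectations and using E[dB_t] = 0, the mean m(t) = E[X_t] satisfies the ODE m'(t) = a m(t) + b with m(0) = x_0. With a = -7/4, b = 9/5, x_0 = 2, the solution is
  m(t) = x_0 * exp(a t) + (b/a) * (exp(a t) - 1)
       = 2 * exp((-7/4) t) + ((9/5)/(-7/4)) * (exp((-7/4) t) - 1)
       = 36/35 + 34*exp(-7*t/4)/35.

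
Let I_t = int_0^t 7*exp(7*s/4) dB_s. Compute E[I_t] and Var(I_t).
E[I_t] = 0; Var(I_t) = 14*exp(7*t/2) - 14

The Itô integral of a deterministic integrand f(s) has mean 0 because each increment f(s) * (B_{s+ds} - B_s) has mean 0. By the Itô isometry:
  Var( int_0^t f(s) dB_s ) = E[ (int_0^t f(s) dB_s)^2 ] = int_0^t f(s)^2 ds.
Here f(s) = 7*exp(7*s/4), so f(s)^2 = 49*exp(7*s/2). Integrate:
  int_0^t (49*exp(7*s/2)) ds = 14*exp(7*t/2) - 14.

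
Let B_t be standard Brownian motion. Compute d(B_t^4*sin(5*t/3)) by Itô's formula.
d(B_t^4*sin(5*t/3)) = (B_t^2*(5*B_t^2*cos(5*t/3) + 18*sin(5*t/3))/3) dt + (4*B_t^3*sin(5*t/3)) dB_t

Itô's formula for f(t, x): d f(t, B_t) = (f_t + (1/2) f_xx) dt + f_x dB_t. Compute partials of f(t, x) = x^4*sin(5*t/3):
  f_t(t,x)  = 5*x^4*cos(5*t/3)/3
  f_x(t,x)  = 4*x^3*sin(5*t/3)
  f_xx(t,x) = 12*x^2*sin(5*t/3)
Assemble drift = f_t + (1/2) f_xx = x^2*(5*x^2*cos(5*t/3) + 18*sin(5*t/3))/3 and diffusion = f_x = 4*x^3*sin(5*t/3). Substituting x = B_t:
  d(B_t^4*sin(5*t/3)) = (B_t^2*(5*B_t^2*cos(5*t/3) + 18*sin(5*t/3))/3) dt + (4*B_t^3*sin(5*t/3)) dB_t.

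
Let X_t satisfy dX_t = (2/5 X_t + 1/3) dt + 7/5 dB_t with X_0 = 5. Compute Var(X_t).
Var(X_t) = 49*exp(4*t/5)/20 - 49/20

The variance V(t) = Var(X_t) satisfies V'(t) = 2 a V(t) + c^2 with V(0) = 0 (drift coefficient is linear in X, diffusion is constant). With a = 2/5, c = 7/5, the solution is
  V(t) = (c^2 / (2 a)) * (exp(2 a t) - 1)
       = ((7/5)^2 / (2*(2/5))) * (exp((4/5) t) - 1)
       = 49*exp(4*t/5)/20 - 49/20.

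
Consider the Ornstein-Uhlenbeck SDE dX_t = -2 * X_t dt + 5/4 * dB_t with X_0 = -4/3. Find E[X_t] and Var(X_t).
E[X_t] = -4*exp(-2*t)/3; Var(X_t) = 25/64 - 25*exp(-4*t)/64

The OU SDE dX = -theta X dt + sigma dB admits the integrating factor exp(theta t): d(exp(theta t) X_t) = sigma exp(theta t) dB_t. Integrating from 0 to t:
  X_t = x_0 * exp(-theta t) + sigma * int_0^t exp(-theta (t-s)) dB_s.
The Itô integral has mean 0 and (by the Itô isometry) variance sigma^2 * int_0^t exp(-2 theta (t - s)) ds = sigma^2 * (1 - exp(-2 theta t)) / (2 theta).
With theta = 2, sigma = 5/4, x_0 = -4/3:
  E[X_t] = -4/3 * exp(-2 t) = -4*exp(-2*t)/3
  Var(X_t) = (5/4)^2 * (1 - exp(-2*2 t)) / (2 * 2) = 25/64 - 25*exp(-4*t)/64.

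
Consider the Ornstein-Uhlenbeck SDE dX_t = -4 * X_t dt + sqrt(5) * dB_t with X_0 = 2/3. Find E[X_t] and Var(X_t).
E[X_t] = 2*exp(-4*t)/3; Var(X_t) = 5/8 - 5*exp(-8*t)/8

The OU SDE dX = -theta X dt + sigma dB admits the integrating factor exp(theta t): d(exp(theta t) X_t) = sigma exp(theta t) dB_t. Integrating from 0 to t:
  X_t = x_0 * exp(-theta t) + sigma * int_0^t exp(-theta (t-s)) dB_s.
The Itô integral has mean 0 and (by the Itô isometry) variance sigma^2 * int_0^t exp(-2 theta (t - s)) ds = sigma^2 * (1 - exp(-2 theta t)) / (2 theta).
With theta = 4, sigma = sqrt(5), x_0 = 2/3:
  E[X_t] = 2/3 * exp(-4 t) = 2*exp(-4*t)/3
  Var(X_t) = (sqrt(5))^2 * (1 - exp(-2*4 t)) / (2 * 4) = 5/8 - 5*exp(-8*t)/8.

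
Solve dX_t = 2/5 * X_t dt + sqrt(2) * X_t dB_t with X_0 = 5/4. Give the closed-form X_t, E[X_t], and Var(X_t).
X_t = 5/4 * exp((-3/5) t + (sqrt(2)) B_t); E[X_t] = 5*exp(2*t/5)/4; Var(X_t) = 25*(exp(2*t) - 1)*exp(4*t/5)/16

For GBM dX = mu X dt + sigma X dB with X_0 = x_0, apply Itô to Y = log X: dY = (mu - sigma^2/2) dt + sigma dB, so Y_t = log(x_0) + (mu - sigma^2/2) t + sigma B_t and hence X_t = x_0 * exp((mu - sigma^2/2) t + sigma B_t).
With mu = 2/5, sigma = sqrt(2), x_0 = 5/4, this gives:
  X_t = 5/4 * exp((-3/5) * t + (sqrt(2)) * B_t).
Since sigma*B_t ~ Normal(0, sigma^2 t), E[exp(sigma*B_t)] = exp(sigma^2 t / 2); so E[X_t] = x_0 * exp((mu - sigma^2/2) t) * exp(sigma^2 t / 2) = x_0 * exp(mu t) = 5*exp(2*t/5)/4.
Var(X_t) = E[X_t^2] - (E[X_t])^2 = x_0^2 * exp(2 mu t) * (exp(sigma^2 t) - 1) = 25*(exp(2*t) - 1)*exp(4*t/5)/16.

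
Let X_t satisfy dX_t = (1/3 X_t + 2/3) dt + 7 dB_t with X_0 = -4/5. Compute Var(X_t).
Var(X_t) = 147*exp(2*t/3)/2 - 147/2

The variance V(t) = Var(X_t) satisfies V'(t) = 2 a V(t) + c^2 with V(0) = 0 (drift coefficient is linear in X, diffusion is constant). With a = 1/3, c = 7, the solution is
  V(t) = (c^2 / (2 a)) * (exp(2 a t) - 1)
       = (7^2 / (2*(1/3))) * (exp((2/3) t) - 1)
       = 147*exp(2*t/3)/2 - 147/2.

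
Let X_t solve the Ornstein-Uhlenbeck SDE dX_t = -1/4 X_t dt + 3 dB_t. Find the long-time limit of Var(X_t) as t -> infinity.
lim Var(X_t) = 18

The OU SDE dX = -theta X dt + sigma dB admits the integrating factor exp(theta t): d(exp(theta t) X_t) = sigma exp(theta t) dB_t. Integrating from 0 to t gives X_t = x_0 * exp(-theta t) + sigma * int_0^t exp(-theta (t-s)) dB_s for any initial x_0. The Itô integral has variance (by the Itô isometry) sigma^2 * int_0^t exp(-2 theta (t - s)) ds = sigma^2 * (1 - exp(-2 theta t)) / (2 theta), independent of x_0.
With theta = 1/4, sigma = 3:
  Var(X_t) = (3)^2 * (1 - exp(-2*1/4 t)) / (2 * 1/4) = 18 - 18*exp(-t/2).
As t -> infinity, exp(-2*1/4 t) -> 0, so the stationary variance is sigma^2 / (2 theta) = 18.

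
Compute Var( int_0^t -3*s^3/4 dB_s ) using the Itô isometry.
Var = 9*t^7/112

The Itô integral of a deterministic integrand f(s) has mean 0 because each increment f(s) * (B_{s+ds} - B_s) has mean 0. By the Itô isometry:
  Var( int_0^t f(s) dB_s ) = E[ (int_0^t f(s) dB_s)^2 ] = int_0^t f(s)^2 ds.
Here f(s) = -3*s^3/4, so f(s)^2 = 9*s^6/16. Integrate:
  int_0^t (9*s^6/16) ds = 9*t^7/112.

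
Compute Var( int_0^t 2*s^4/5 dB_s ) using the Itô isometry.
Var = 4*t^9/225

The Itô integral of a deterministic integrand f(s) has mean 0 because each increment f(s) * (B_{s+ds} - B_s) has mean 0. By the Itô isometry:
  Var( int_0^t f(s) dB_s ) = E[ (int_0^t f(s) dB_s)^2 ] = int_0^t f(s)^2 ds.
Here f(s) = 2*s^4/5, so f(s)^2 = 4*s^8/25. Integrate:
  int_0^t (4*s^8/25) ds = 4*t^9/225.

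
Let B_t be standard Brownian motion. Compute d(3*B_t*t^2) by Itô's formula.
d(3*B_t*t^2) = (6*B_t*t) dt + (3*t^2) dB_t

Itô's formula for f(t, x): d f(t, B_t) = (f_t + (1/2) f_xx) dt + f_x dB_t. Compute partials of f(t, x) = 3*t^2*x:
  f_t(t,x)  = 6*t*x
  f_x(t,x)  = 3*t^2
  f_xx(t,x) = 0
Assemble drift = f_t + (1/2) f_xx = 6*t*x and diffusion = f_x = 3*t^2. Substituting x = B_t:
  d(3*B_t*t^2) = (6*B_t*t) dt + (3*t^2) dB_t.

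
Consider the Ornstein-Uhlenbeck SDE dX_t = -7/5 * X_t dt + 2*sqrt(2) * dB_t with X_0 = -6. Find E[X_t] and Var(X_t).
E[X_t] = -6*exp(-7*t/5); Var(X_t) = 20/7 - 20*exp(-14*t/5)/7

The OU SDE dX = -theta X dt + sigma dB admits the integrating factor exp(theta t): d(exp(theta t) X_t) = sigma exp(theta t) dB_t. Integrating from 0 to t:
  X_t = x_0 * exp(-theta t) + sigma * int_0^t exp(-theta (t-s)) dB_s.
The Itô integral has mean 0 and (by the Itô isometry) variance sigma^2 * int_0^t exp(-2 theta (t - s)) ds = sigma^2 * (1 - exp(-2 theta t)) / (2 theta).
With theta = 7/5, sigma = 2*sqrt(2), x_0 = -6:
  E[X_t] = -6 * exp(-7/5 t) = -6*exp(-7*t/5)
  Var(X_t) = (2*sqrt(2))^2 * (1 - exp(-2*7/5 t)) / (2 * 7/5) = 20/7 - 20*exp(-14*t/5)/7.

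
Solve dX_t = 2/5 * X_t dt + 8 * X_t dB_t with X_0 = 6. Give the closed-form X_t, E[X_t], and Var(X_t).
X_t = 6 * exp((-158/5) t + (8) B_t); E[X_t] = 6*exp(2*t/5); Var(X_t) = 36*(exp(64*t) - 1)*exp(4*t/5)

For GBM dX = mu X dt + sigma X dB with X_0 = x_0, apply Itô to Y = log X: dY = (mu - sigma^2/2) dt + sigma dB, so Y_t = log(x_0) + (mu - sigma^2/2) t + sigma B_t and hence X_t = x_0 * exp((mu - sigma^2/2) t + sigma B_t).
With mu = 2/5, sigma = 8, x_0 = 6, this gives:
  X_t = 6 * exp((-158/5) * t + (8) * B_t).
Since sigma*B_t ~ Normal(0, sigma^2 t), E[exp(sigma*B_t)] = exp(sigma^2 t / 2); so E[X_t] = x_0 * exp((mu - sigma^2/2) t) * exp(sigma^2 t / 2) = x_0 * exp(mu t) = 6*exp(2*t/5).
Var(X_t) = E[X_t^2] - (E[X_t])^2 = x_0^2 * exp(2 mu t) * (exp(sigma^2 t) - 1) = 36*(exp(64*t) - 1)*exp(4*t/5).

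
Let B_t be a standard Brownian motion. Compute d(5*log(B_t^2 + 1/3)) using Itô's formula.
d(5*log(B_t^2 + 1/3)) = (15*(1 - 3*B_t^2)/(3*B_t^2 + 1)^2) dt + (30*B_t/(3*B_t^2 + 1)) dB_t

Itô's formula for f(B_t) gives d f(B_t) = f'(B_t) dB_t + (1/2) f''(B_t) dt. Compute derivatives of f(x) = 5*log(x^2 + 1/3):
  f'(x)  = 30*x/(3*x^2 + 1)
  f''(x) = 30*(1 - 3*x^2)/(3*x^2 + 1)^2
Substitute x = B_t and multiply the f'' term by 1/2:
  drift     = (1/2) * (30*(1 - 3*x^2)/(3*x^2 + 1)^2) evaluated at B_t = 15*(1 - 3*B_t^2)/(3*B_t^2 + 1)^2
  diffusion = (30*x/(3*x^2 + 1)) evaluated at B_t = 30*B_t/(3*B_t^2 + 1)
Therefore d(5*log(B_t^2 + 1/3)) = (15*(1 - 3*B_t^2)/(3*B_t^2 + 1)^2) dt + (30*B_t/(3*B_t^2 + 1)) dB_t.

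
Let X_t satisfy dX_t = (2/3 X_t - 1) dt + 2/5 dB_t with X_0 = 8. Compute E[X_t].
E[X_t] = 13*exp(2*t/3)/2 + 3/2

Taking expectations and using E[dB_t] = 0, the mean m(t) = E[X_t] satisfies the ODE m'(t) = a m(t) + b with m(0) = x_0. With a = 2/3, b = -1, x_0 = 8, the solution is
  m(t) = x_0 * exp(a t) + (b/a) * (exp(a t) - 1)
       = 8 * exp((2/3) t) + ((-1)/(2/3)) * (exp((2/3) t) - 1)
       = 13*exp(2*t/3)/2 + 3/2.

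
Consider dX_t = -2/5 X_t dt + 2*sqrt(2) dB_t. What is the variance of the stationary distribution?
lim Var(X_t) = 10

The OU SDE dX = -theta X dt + sigma dB admits the integrating factor exp(theta t): d(exp(theta t) X_t) = sigma exp(theta t) dB_t. Integrating from 0 to t gives X_t = x_0 * exp(-theta t) + sigma * int_0^t exp(-theta (t-s)) dB_s for any initial x_0. The Itô integral has variance (by the Itô isometry) sigma^2 * int_0^t exp(-2 theta (t - s)) ds = sigma^2 * (1 - exp(-2 theta t)) / (2 theta), independent of x_0.
With theta = 2/5, sigma = 2*sqrt(2):
  Var(X_t) = (2*sqrt(2))^2 * (1 - exp(-2*2/5 t)) / (2 * 2/5) = 10 - 10*exp(-4*t/5).
As t -> infinity, exp(-2*2/5 t) -> 0, so the stationary variance is sigma^2 / (2 theta) = 10.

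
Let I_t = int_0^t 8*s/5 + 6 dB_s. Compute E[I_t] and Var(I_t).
E[I_t] = 0; Var(I_t) = 4*t*(16*t^2 + 180*t + 675)/75

The Itô integral of a deterministic integrand f(s) has mean 0 because each increment f(s) * (B_{s+ds} - B_s) has mean 0. By the Itô isometry:
  Var( int_0^t f(s) dB_s ) = E[ (int_0^t f(s) dB_s)^2 ] = int_0^t f(s)^2 ds.
Here f(s) = 8*s/5 + 6, so f(s)^2 = 4*(4*s + 15)^2/25. Integrate:
  int_0^t (4*(4*s + 15)^2/25) ds = 4*t*(16*t^2 + 180*t + 675)/75.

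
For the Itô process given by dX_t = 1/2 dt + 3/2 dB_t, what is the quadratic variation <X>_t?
<X>_t = 9*t/4

For an Itô process dX_t = a(t) dt + b(t) dB_t, the quadratic variation is <X>_t = int_0^t b(s)^2 ds (the drift term does not contribute). Here b(s) = 3/2, so
  b(s)^2 = 9/4.
Integrating from 0 to t:
  <X>_t = int_0^t (9/4) ds = 9*t/4.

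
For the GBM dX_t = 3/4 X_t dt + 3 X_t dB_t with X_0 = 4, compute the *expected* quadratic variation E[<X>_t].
E[<X>_t] = 96*exp(21*t/2)/7 - 96/7

<X>_t = int_0^t (3 * X_s)^2 ds. Taking expectation inside the integral: E[<X>_t] = 3^2 * int_0^t E[X_s^2] ds. For GBM, E[X_s^2] = x_0^2 * exp((2 mu + sigma^2) s). Integrating:
  E[<X>_t] = 3^2 * 4^2 * (exp((2*(3/4) + 3^2) t) - 1) / (2*(3/4) + 3^2)
           = 3^2 * 4^2 * (exp((21/2) t) - 1) / (21/2) = 96*exp(21*t/2)/7 - 96/7.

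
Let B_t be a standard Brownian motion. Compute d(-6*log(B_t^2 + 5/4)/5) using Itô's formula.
d(-6*log(B_t^2 + 5/4)/5) = (24*(4*B_t^2 - 5)/(5*(4*B_t^2 + 5)^2)) dt + (-48*B_t/(20*B_t^2 + 25)) dB_t

Itô's formula for f(B_t) gives d f(B_t) = f'(B_t) dB_t + (1/2) f''(B_t) dt. Compute derivatives of f(x) = -6*log(x^2 + 5/4)/5:
  f'(x)  = -48*x/(20*x^2 + 25)
  f''(x) = 48*(4*x^2 - 5)/(5*(4*x^2 + 5)^2)
Substitute x = B_t and multiply the f'' term by 1/2:
  drift     = (1/2) * (48*(4*x^2 - 5)/(5*(4*x^2 + 5)^2)) evaluated at B_t = 24*(4*B_t^2 - 5)/(5*(4*B_t^2 + 5)^2)
  diffusion = (-48*x/(20*x^2 + 25)) evaluated at B_t = -48*B_t/(20*B_t^2 + 25)
Therefore d(-6*log(B_t^2 + 5/4)/5) = (24*(4*B_t^2 - 5)/(5*(4*B_t^2 + 5)^2)) dt + (-48*B_t/(20*B_t^2 + 25)) dB_t.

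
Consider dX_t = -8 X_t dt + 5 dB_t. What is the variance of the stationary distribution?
lim Var(X_t) = 25/16

The OU SDE dX = -theta X dt + sigma dB admits the integrating factor exp(theta t): d(exp(theta t) X_t) = sigma exp(theta t) dB_t. Integrating from 0 to t gives X_t = x_0 * exp(-theta t) + sigma * int_0^t exp(-theta (t-s)) dB_s for any initial x_0. The Itô integral has variance (by the Itô isometry) sigma^2 * int_0^t exp(-2 theta (t - s)) ds = sigma^2 * (1 - exp(-2 theta t)) / (2 theta), independent of x_0.
With theta = 8, sigma = 5:
  Var(X_t) = (5)^2 * (1 - exp(-2*8 t)) / (2 * 8) = 25/16 - 25*exp(-16*t)/16.
As t -> infinity, exp(-2*8 t) -> 0, so the stationary variance is sigma^2 / (2 theta) = 25/16.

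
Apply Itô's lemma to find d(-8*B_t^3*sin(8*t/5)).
d(-8*B_t^3*sin(8*t/5)) = (-64*B_t^3*cos(8*t/5)/5 - 24*B_t*sin(8*t/5)) dt + (-24*B_t^2*sin(8*t/5)) dB_t

Itô's formula for f(t, x): d f(t, B_t) = (f_t + (1/2) f_xx) dt + f_x dB_t. Compute partials of f(t, x) = -8*x^3*sin(8*t/5):
  f_t(t,x)  = -64*x^3*cos(8*t/5)/5
  f_x(t,x)  = -24*x^2*sin(8*t/5)
  f_xx(t,x) = -48*x*sin(8*t/5)
Assemble drift = f_t + (1/2) f_xx = -64*x^3*cos(8*t/5)/5 - 24*x*sin(8*t/5) and diffusion = f_x = -24*x^2*sin(8*t/5). Substituting x = B_t:
  d(-8*B_t^3*sin(8*t/5)) = (-64*B_t^3*cos(8*t/5)/5 - 24*B_t*sin(8*t/5)) dt + (-24*B_t^2*sin(8*t/5)) dB_t.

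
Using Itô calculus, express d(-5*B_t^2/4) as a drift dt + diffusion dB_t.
d(-5*B_t^2/4) = (-5/4) dt + (-5*B_t/2) dB_t

Itô's formula for f(B_t) gives d f(B_t) = f'(B_t) dB_t + (1/2) f''(B_t) dt. Compute derivatives of f(x) = -5*x^2/4:
  f'(x)  = -5*x/2
  f''(x) = -5/2
Substitute x = B_t and multiply the f'' term by 1/2:
  drift     = (1/2) * (-5/2) evaluated at B_t = -5/4
  diffusion = (-5*x/2) evaluated at B_t = -5*B_t/2
Therefore d(-5*B_t^2/4) = (-5/4) dt + (-5*B_t/2) dB_t.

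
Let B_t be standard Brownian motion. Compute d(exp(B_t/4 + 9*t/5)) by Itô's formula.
d(exp(B_t/4 + 9*t/5)) = (293*exp(B_t/4 + 9*t/5)/160) dt + (exp(B_t/4 + 9*t/5)/4) dB_t

Itô's formula for f(t, x): d f(t, B_t) = (f_t + (1/2) f_xx) dt + f_x dB_t. Compute partials of f(t, x) = exp(9*t/5 + x/4):
  f_t(t,x)  = 9*exp(9*t/5 + x/4)/5
  f_x(t,x)  = exp(9*t/5 + x/4)/4
  f_xx(t,x) = exp(9*t/5 + x/4)/16
Assemble drift = f_t + (1/2) f_xx = 293*exp(9*t/5 + x/4)/160 and diffusion = f_x = exp(9*t/5 + x/4)/4. Substituting x = B_t:
  d(exp(B_t/4 + 9*t/5)) = (293*exp(B_t/4 + 9*t/5)/160) dt + (exp(B_t/4 + 9*t/5)/4) dB_t.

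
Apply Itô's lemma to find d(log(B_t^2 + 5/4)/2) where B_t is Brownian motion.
d(log(B_t^2 + 5/4)/2) = (2*(5 - 4*B_t^2)/(4*B_t^2 + 5)^2) dt + (4*B_t/(4*B_t^2 + 5)) dB_t

Itô's formula for f(B_t) gives d f(B_t) = f'(B_t) dB_t + (1/2) f''(B_t) dt. Compute derivatives of f(x) = log(x^2 + 5/4)/2:
  f'(x)  = 4*x/(4*x^2 + 5)
  f''(x) = 4*(5 - 4*x^2)/(4*x^2 + 5)^2
Substitute x = B_t and multiply the f'' term by 1/2:
  drift     = (1/2) * (4*(5 - 4*x^2)/(4*x^2 + 5)^2) evaluated at B_t = 2*(5 - 4*B_t^2)/(4*B_t^2 + 5)^2
  diffusion = (4*x/(4*x^2 + 5)) evaluated at B_t = 4*B_t/(4*B_t^2 + 5)
Therefore d(log(B_t^2 + 5/4)/2) = (2*(5 - 4*B_t^2)/(4*B_t^2 + 5)^2) dt + (4*B_t/(4*B_t^2 + 5)) dB_t.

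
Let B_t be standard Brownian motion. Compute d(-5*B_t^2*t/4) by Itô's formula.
d(-5*B_t^2*t/4) = (-5*B_t^2/4 - 5*t/4) dt + (-5*B_t*t/2) dB_t

Itô's formula for f(t, x): d f(t, B_t) = (f_t + (1/2) f_xx) dt + f_x dB_t. Compute partials of f(t, x) = -5*t*x^2/4:
  f_t(t,x)  = -5*x^2/4
  f_x(t,x)  = -5*t*x/2
  f_xx(t,x) = -5*t/2
Assemble drift = f_t + (1/2) f_xx = -5*t/4 - 5*x^2/4 and diffusion = f_x = -5*t*x/2. Substituting x = B_t:
  d(-5*B_t^2*t/4) = (-5*B_t^2/4 - 5*t/4) dt + (-5*B_t*t/2) dB_t.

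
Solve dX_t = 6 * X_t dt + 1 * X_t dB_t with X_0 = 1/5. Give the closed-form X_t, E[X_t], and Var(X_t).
X_t = 1/5 * exp((11/2) t + (1) B_t); E[X_t] = exp(6*t)/5; Var(X_t) = (exp(t) - 1)*exp(12*t)/25

For GBM dX = mu X dt + sigma X dB with X_0 = x_0, apply Itô to Y = log X: dY = (mu - sigma^2/2) dt + sigma dB, so Y_t = log(x_0) + (mu - sigma^2/2) t + sigma B_t and hence X_t = x_0 * exp((mu - sigma^2/2) t + sigma B_t).
With mu = 6, sigma = 1, x_0 = 1/5, this gives:
  X_t = 1/5 * exp((11/2) * t + (1) * B_t).
Since sigma*B_t ~ Normal(0, sigma^2 t), E[exp(sigma*B_t)] = exp(sigma^2 t / 2); so E[X_t] = x_0 * exp((mu - sigma^2/2) t) * exp(sigma^2 t / 2) = x_0 * exp(mu t) = exp(6*t)/5.
Var(X_t) = E[X_t^2] - (E[X_t])^2 = x_0^2 * exp(2 mu t) * (exp(sigma^2 t) - 1) = (exp(t) - 1)*exp(12*t)/25.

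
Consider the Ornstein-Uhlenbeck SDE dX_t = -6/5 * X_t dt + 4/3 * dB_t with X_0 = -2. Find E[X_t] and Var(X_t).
E[X_t] = -2*exp(-6*t/5); Var(X_t) = 20/27 - 20*exp(-12*t/5)/27

The OU SDE dX = -theta X dt + sigma dB admits the integrating factor exp(theta t): d(exp(theta t) X_t) = sigma exp(theta t) dB_t. Integrating from 0 to t:
  X_t = x_0 * exp(-theta t) + sigma * int_0^t exp(-theta (t-s)) dB_s.
The Itô integral has mean 0 and (by the Itô isometry) variance sigma^2 * int_0^t exp(-2 theta (t - s)) ds = sigma^2 * (1 - exp(-2 theta t)) / (2 theta).
With theta = 6/5, sigma = 4/3, x_0 = -2:
  E[X_t] = -2 * exp(-6/5 t) = -2*exp(-6*t/5)
  Var(X_t) = (4/3)^2 * (1 - exp(-2*6/5 t)) / (2 * 6/5) = 20/27 - 20*exp(-12*t/5)/27.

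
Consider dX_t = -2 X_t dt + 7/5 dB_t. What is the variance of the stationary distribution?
lim Var(X_t) = 49/100

The OU SDE dX = -theta X dt + sigma dB admits the integrating factor exp(theta t): d(exp(theta t) X_t) = sigma exp(theta t) dB_t. Integrating from 0 to t gives X_t = x_0 * exp(-theta t) + sigma * int_0^t exp(-theta (t-s)) dB_s for any initial x_0. The Itô integral has variance (by the Itô isometry) sigma^2 * int_0^t exp(-2 theta (t - s)) ds = sigma^2 * (1 - exp(-2 theta t)) / (2 theta), independent of x_0.
With theta = 2, sigma = 7/5:
  Var(X_t) = (7/5)^2 * (1 - exp(-2*2 t)) / (2 * 2) = 49/100 - 49*exp(-4*t)/100.
As t -> infinity, exp(-2*2 t) -> 0, so the stationary variance is sigma^2 / (2 theta) = 49/100.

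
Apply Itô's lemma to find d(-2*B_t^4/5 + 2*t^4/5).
d(-2*B_t^4/5 + 2*t^4/5) = (-12*B_t^2/5 + 8*t^3/5) dt + (-8*B_t^3/5) dB_t

Itô's formula for f(t, x): d f(t, B_t) = (f_t + (1/2) f_xx) dt + f_x dB_t. Compute partials of f(t, x) = 2*t^4/5 - 2*x^4/5:
  f_t(t,x)  = 8*t^3/5
  f_x(t,x)  = -8*x^3/5
  f_xx(t,x) = -24*x^2/5
Assemble drift = f_t + (1/2) f_xx = 8*t^3/5 - 12*x^2/5 and diffusion = f_x = -8*x^3/5. Substituting x = B_t:
  d(-2*B_t^4/5 + 2*t^4/5) = (-12*B_t^2/5 + 8*t^3/5) dt + (-8*B_t^3/5) dB_t.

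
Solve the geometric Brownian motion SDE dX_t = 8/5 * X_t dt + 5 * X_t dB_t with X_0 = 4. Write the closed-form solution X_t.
X_t = 4 * exp((-109/10) * t + (5) * B_t)

For GBM dX = mu X dt + sigma X dB with X_0 = x_0, apply Itô to Y = log X: dY = (mu - sigma^2/2) dt + sigma dB, so Y_t = log(x_0) + (mu - sigma^2/2) t + sigma B_t and hence X_t = x_0 * exp((mu - sigma^2/2) t + sigma B_t).
With mu = 8/5, sigma = 5, x_0 = 4, this gives:
  X_t = 4 * exp((-109/10) * t + (5) * B_t).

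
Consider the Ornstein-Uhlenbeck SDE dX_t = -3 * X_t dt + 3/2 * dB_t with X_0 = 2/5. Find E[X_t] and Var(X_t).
E[X_t] = 2*exp(-3*t)/5; Var(X_t) = 3/8 - 3*exp(-6*t)/8

The OU SDE dX = -theta X dt + sigma dB admits the integrating factor exp(theta t): d(exp(theta t) X_t) = sigma exp(theta t) dB_t. Integrating from 0 to t:
  X_t = x_0 * exp(-theta t) + sigma * int_0^t exp(-theta (t-s)) dB_s.
The Itô integral has mean 0 and (by the Itô isometry) variance sigma^2 * int_0^t exp(-2 theta (t - s)) ds = sigma^2 * (1 - exp(-2 theta t)) / (2 theta).
With theta = 3, sigma = 3/2, x_0 = 2/5:
  E[X_t] = 2/5 * exp(-3 t) = 2*exp(-3*t)/5
  Var(X_t) = (3/2)^2 * (1 - exp(-2*3 t)) / (2 * 3) = 3/8 - 3*exp(-6*t)/8.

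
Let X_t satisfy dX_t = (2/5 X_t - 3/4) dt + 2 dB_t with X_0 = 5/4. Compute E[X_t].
E[X_t] = 15/8 - 5*exp(2*t/5)/8

Taking expectations and using E[dB_t] = 0, the mean m(t) = E[X_t] satisfies the ODE m'(t) = a m(t) + b with m(0) = x_0. With a = 2/5, b = -3/4, x_0 = 5/4, the solution is
  m(t) = x_0 * exp(a t) + (b/a) * (exp(a t) - 1)
       = (5/4) * exp((2/5) t) + ((-3/4)/(2/5)) * (exp((2/5) t) - 1)
       = 15/8 - 5*exp(2*t/5)/8.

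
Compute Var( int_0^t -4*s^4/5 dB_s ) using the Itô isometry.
Var = 16*t^9/225

The Itô integral of a deterministic integrand f(s) has mean 0 because each increment f(s) * (B_{s+ds} - B_s) has mean 0. By the Itô isometry:
  Var( int_0^t f(s) dB_s ) = E[ (int_0^t f(s) dB_s)^2 ] = int_0^t f(s)^2 ds.
Here f(s) = -4*s^4/5, so f(s)^2 = 16*s^8/25. Integrate:
  int_0^t (16*s^8/25) ds = 16*t^9/225.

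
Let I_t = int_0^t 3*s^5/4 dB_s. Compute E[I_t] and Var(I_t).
E[I_t] = 0; Var(I_t) = 9*t^11/176

The Itô integral of a deterministic integrand f(s) has mean 0 because each increment f(s) * (B_{s+ds} - B_s) has mean 0. By the Itô isometry:
  Var( int_0^t f(s) dB_s ) = E[ (int_0^t f(s) dB_s)^2 ] = int_0^t f(s)^2 ds.
Here f(s) = 3*s^5/4, so f(s)^2 = 9*s^10/16. Integrate:
  int_0^t (9*s^10/16) ds = 9*t^11/176.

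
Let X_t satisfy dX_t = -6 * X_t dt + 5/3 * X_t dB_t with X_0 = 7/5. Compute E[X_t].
E[X_t] = 7*exp(-6*t)/5

For GBM dX = mu X dt + sigma X dB with X_0 = x_0, apply Itô to Y = log X: dY = (mu - sigma^2/2) dt + sigma dB, so Y_t = log(x_0) + (mu - sigma^2/2) t + sigma B_t and hence X_t = x_0 * exp((mu - sigma^2/2) t + sigma B_t).
With mu = -6, sigma = 5/3, x_0 = 7/5, this gives:
  X_t = 7/5 * exp((-133/18) * t + (5/3) * B_t).
Since sigma*B_t ~ Normal(0, sigma^2 t), E[exp(sigma*B_t)] = exp(sigma^2 t / 2); so E[X_t] = x_0 * exp((mu - sigma^2/2) t) * exp(sigma^2 t / 2) = x_0 * exp(mu t) = 7*exp(-6*t)/5.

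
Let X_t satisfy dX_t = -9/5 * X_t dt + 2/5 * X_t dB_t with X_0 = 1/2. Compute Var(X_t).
Var(X_t) = (exp(4*t/25) - 1)*exp(-18*t/5)/4

For GBM dX = mu X dt + sigma X dB with X_0 = x_0, apply Itô to Y = log X: dY = (mu - sigma^2/2) dt + sigma dB, so Y_t = log(x_0) + (mu - sigma^2/2) t + sigma B_t and hence X_t = x_0 * exp((mu - sigma^2/2) t + sigma B_t).
With mu = -9/5, sigma = 2/5, x_0 = 1/2, this gives:
  X_t = 1/2 * exp((-47/25) * t + (2/5) * B_t).
Since sigma*B_t ~ Normal(0, sigma^2 t), E[exp(sigma*B_t)] = exp(sigma^2 t / 2); so E[X_t] = x_0 * exp((mu - sigma^2/2) t) * exp(sigma^2 t / 2) = x_0 * exp(mu t) = exp(-9*t/5)/2.
Var(X_t) = E[X_t^2] - (E[X_t])^2 = x_0^2 * exp(2 mu t) * (exp(sigma^2 t) - 1) = (exp(4*t/25) - 1)*exp(-18*t/5)/4.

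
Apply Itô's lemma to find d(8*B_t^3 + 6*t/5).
d(8*B_t^3 + 6*t/5) = (24*B_t + 6/5) dt + (24*B_t^2) dB_t

Itô's formula for f(t, x): d f(t, B_t) = (f_t + (1/2) f_xx) dt + f_x dB_t. Compute partials of f(t, x) = 6*t/5 + 8*x^3:
  f_t(t,x)  = 6/5
  f_x(t,x)  = 24*x^2
  f_xx(t,x) = 48*x
Assemble drift = f_t + (1/2) f_xx = 24*x + 6/5 and diffusion = f_x = 24*x^2. Substituting x = B_t:
  d(8*B_t^3 + 6*t/5) = (24*B_t + 6/5) dt + (24*B_t^2) dB_t.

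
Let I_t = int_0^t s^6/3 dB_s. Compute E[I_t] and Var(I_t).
E[I_t] = 0; Var(I_t) = t^13/117

The Itô integral of a deterministic integrand f(s) has mean 0 because each increment f(s) * (B_{s+ds} - B_s) has mean 0. By the Itô isometry:
  Var( int_0^t f(s) dB_s ) = E[ (int_0^t f(s) dB_s)^2 ] = int_0^t f(s)^2 ds.
Here f(s) = s^6/3, so f(s)^2 = s^12/9. Integrate:
  int_0^t (s^12/9) ds = t^13/117.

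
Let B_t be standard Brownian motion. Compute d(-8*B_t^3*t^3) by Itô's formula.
d(-8*B_t^3*t^3) = (24*B_t*t^2*(-B_t^2 - t)) dt + (-24*B_t^2*t^3) dB_t

Itô's formula for f(t, x): d f(t, B_t) = (f_t + (1/2) f_xx) dt + f_x dB_t. Compute partials of f(t, x) = -8*t^3*x^3:
  f_t(t,x)  = -24*t^2*x^3
  f_x(t,x)  = -24*t^3*x^2
  f_xx(t,x) = -48*t^3*x
Assemble drift = f_t + (1/2) f_xx = 24*t^2*x*(-t - x^2) and diffusion = f_x = -24*t^3*x^2. Substituting x = B_t:
  d(-8*B_t^3*t^3) = (24*B_t*t^2*(-B_t^2 - t)) dt + (-24*B_t^2*t^3) dB_t.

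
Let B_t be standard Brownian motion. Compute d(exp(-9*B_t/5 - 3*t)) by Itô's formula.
d(exp(-9*B_t/5 - 3*t)) = (-69*exp(-9*B_t/5 - 3*t)/50) dt + (-9*exp(-9*B_t/5 - 3*t)/5) dB_t

Itô's formula for f(t, x): d f(t, B_t) = (f_t + (1/2) f_xx) dt + f_x dB_t. Compute partials of f(t, x) = exp(-3*t - 9*x/5):
  f_t(t,x)  = -3*exp(-3*t - 9*x/5)
  f_x(t,x)  = -9*exp(-3*t - 9*x/5)/5
  f_xx(t,x) = 81*exp(-3*t - 9*x/5)/25
Assemble drift = f_t + (1/2) f_xx = -69*exp(-3*t - 9*x/5)/50 and diffusion = f_x = -9*exp(-3*t - 9*x/5)/5. Substituting x = B_t:
  d(exp(-9*B_t/5 - 3*t)) = (-69*exp(-9*B_t/5 - 3*t)/50) dt + (-9*exp(-9*B_t/5 - 3*t)/5) dB_t.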